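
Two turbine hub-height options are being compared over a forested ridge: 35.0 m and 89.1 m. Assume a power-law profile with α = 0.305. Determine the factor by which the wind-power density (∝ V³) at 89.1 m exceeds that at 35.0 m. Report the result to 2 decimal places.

2.35

Speed ratio: V_B/V_A = (z_B/z_A)^α = (89.1/35.0)^0.305 = (2.5457)^0.305 = 1.32976
Power-density ratio: P_B/P_A = (V_B/V_A)³ = (1.32976)³ = 2.35134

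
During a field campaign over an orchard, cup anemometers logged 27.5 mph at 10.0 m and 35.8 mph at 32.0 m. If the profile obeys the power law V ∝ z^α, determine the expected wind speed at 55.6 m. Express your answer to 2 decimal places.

40.58 mph

First find α: α = ln(V₂/V₁)/ln(z₂/z₁) = ln(35.8/27.5)/ln(32.0/10.0) = 0.26376/1.16315 = 0.2268
Extrapolate from 32.0 m to 55.6 m: V₃ = 35.8 × (55.6/32.0)^0.2268 = 35.8 × 1.1335 = 40.5779 mph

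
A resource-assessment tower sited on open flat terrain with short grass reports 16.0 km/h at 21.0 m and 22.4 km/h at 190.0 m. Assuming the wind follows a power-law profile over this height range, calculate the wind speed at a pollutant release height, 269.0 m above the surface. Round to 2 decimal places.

First find α: α = ln(V₂/V₁)/ln(z₂/z₁) = ln(22.4/16.0)/ln(190.0/21.0) = 0.33647/2.20250 = 0.1528
Extrapolate from 190.0 m to 269.0 m: V₃ = 22.4 × (269.0/190.0)^0.1528 = 22.4 × 1.0546 = 23.6220 km/h

23.62 km/h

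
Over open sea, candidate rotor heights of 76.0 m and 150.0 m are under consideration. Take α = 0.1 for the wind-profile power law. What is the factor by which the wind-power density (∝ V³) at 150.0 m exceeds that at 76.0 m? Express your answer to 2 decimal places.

1.23

Speed ratio: V_B/V_A = (z_B/z_A)^α = (150.0/76.0)^0.1 = (1.9737)^0.1 = 1.07035
Power-density ratio: P_B/P_A = (V_B/V_A)³ = (1.07035)³ = 1.22626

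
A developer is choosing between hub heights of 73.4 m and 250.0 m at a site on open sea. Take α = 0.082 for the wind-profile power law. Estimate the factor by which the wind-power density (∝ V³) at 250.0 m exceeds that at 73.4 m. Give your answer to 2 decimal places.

Speed ratio: V_B/V_A = (z_B/z_A)^α = (250.0/73.4)^0.082 = (3.4060)^0.082 = 1.10572
Power-density ratio: P_B/P_A = (V_B/V_A)³ = (1.10572)³ = 1.35186

1.35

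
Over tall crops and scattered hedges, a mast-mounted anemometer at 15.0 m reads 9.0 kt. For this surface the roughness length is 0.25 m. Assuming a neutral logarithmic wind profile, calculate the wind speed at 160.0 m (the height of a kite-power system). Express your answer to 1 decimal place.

14.2 kt

Log law: V(z) ∝ ln(z/z₀), so V₂/V₁ = ln(z₂/z₀) / ln(z₁/z₀).
ln(160.0/0.25) = 6.4615, ln(15.0/0.25) = 4.0943
V₂ = 9.0 × 6.4615/4.0943 = 9.0 × 1.5781 = 14.2033 kt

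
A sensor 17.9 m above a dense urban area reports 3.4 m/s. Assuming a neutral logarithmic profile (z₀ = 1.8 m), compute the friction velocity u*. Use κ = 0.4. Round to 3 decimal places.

Log law: V(z) = (u*/κ) · ln(z/z₀) ⇒ u* = κ · V / ln(z/z₀)
u* = 0.4 × 3.4 / ln(17.9/1.8) = 0.4 × 3.4 / 2.2970
   = 1.3600 / 2.2970 = 0.5921 m/s

u* ≈ 0.592 m/s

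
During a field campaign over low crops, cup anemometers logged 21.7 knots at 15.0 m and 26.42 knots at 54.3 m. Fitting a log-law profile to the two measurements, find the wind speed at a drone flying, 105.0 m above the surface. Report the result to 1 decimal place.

Log law: V ∝ ln(z/z₀). From the pair, with r = V₁/V₂ = 0.82135,
ln z₀ = (ln z₁ − r·ln z₂)/(1 − r) = (2.7081 − 0.82135×3.9945)/0.17865 = -3.2065 → z₀ = 0.04050 m
V₃ = V₁ · ln(z₃/z₀)/ln(z₁/z₀) = 21.7 × 7.8604/5.9145 = 28.8394 knots

28.8 knots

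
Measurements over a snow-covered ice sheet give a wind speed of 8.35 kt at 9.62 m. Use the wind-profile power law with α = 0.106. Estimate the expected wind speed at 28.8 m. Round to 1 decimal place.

Power-law profile: V₂ = V₁ · (z₂/z₁)^α
V₂ = 8.35 × (28.8/9.62)^0.106 = 8.35 × (2.9938)^0.106
    = 8.35 × 1.1233 = 9.3792 kt

9.4 kt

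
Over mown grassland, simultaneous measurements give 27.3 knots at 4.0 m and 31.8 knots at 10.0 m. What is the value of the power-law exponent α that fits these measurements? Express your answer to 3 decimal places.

α ≈ 0.167

Power law: V₂/V₁ = (z₂/z₁)^α ⇒ α = ln(V₂/V₁) / ln(z₂/z₁)
α = ln(31.8/27.3) / ln(10.0/4.0) = ln(1.1648) / ln(2.5000)
  = 0.15258 / 0.91629 = 0.16652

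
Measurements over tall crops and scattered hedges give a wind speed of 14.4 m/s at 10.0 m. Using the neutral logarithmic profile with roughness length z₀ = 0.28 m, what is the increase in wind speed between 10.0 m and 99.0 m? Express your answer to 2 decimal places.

Log law: V₂ = V₁ · ln(z₂/z₀)/ln(z₁/z₀) = 14.4 × 5.8681/3.5756 = 23.6328 m/s
ΔV = 23.6328 − 14.4 = 9.2328 m/s

9.23 m/s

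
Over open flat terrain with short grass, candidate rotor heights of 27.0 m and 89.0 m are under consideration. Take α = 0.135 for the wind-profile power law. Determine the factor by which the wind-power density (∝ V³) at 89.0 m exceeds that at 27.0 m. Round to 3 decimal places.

Speed ratio: V_B/V_A = (z_B/z_A)^α = (89.0/27.0)^0.135 = (3.2963)^0.135 = 1.17472
Power-density ratio: P_B/P_A = (V_B/V_A)³ = (1.17472)³ = 1.62107

1.621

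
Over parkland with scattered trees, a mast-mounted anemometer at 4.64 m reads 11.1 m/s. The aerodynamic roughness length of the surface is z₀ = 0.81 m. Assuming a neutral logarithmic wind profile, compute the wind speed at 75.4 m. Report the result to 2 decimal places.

28.83 m/s

Log law: V(z) ∝ ln(z/z₀), so V₂/V₁ = ln(z₂/z₀) / ln(z₁/z₀).
ln(75.4/0.81) = 4.5335, ln(4.64/0.81) = 1.7454
V₂ = 11.1 × 4.5335/1.7454 = 11.1 × 2.5974 = 28.8307 m/s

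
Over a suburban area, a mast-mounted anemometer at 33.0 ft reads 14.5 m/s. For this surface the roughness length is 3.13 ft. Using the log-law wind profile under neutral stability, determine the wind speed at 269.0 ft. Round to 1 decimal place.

27.4 m/s

Log law: V(z) ∝ ln(z/z₀), so V₂/V₁ = ln(z₂/z₀) / ln(z₁/z₀).
ln(269.0/3.13) = 4.4537, ln(33.0/3.13) = 2.3555
V₂ = 14.5 × 4.4537/2.3555 = 14.5 × 1.8908 = 27.4163 m/s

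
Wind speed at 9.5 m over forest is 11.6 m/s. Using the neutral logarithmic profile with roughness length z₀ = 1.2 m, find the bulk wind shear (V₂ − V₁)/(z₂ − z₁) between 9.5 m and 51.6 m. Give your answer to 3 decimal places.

Log law: V₂ = V₁ · ln(z₂/z₀)/ln(z₁/z₀) = 11.6 × 3.7612/2.0690 = 21.0877 m/s
ΔV/Δz = (21.0877 − 11.6)/(51.6 − 9.5) = 9.4877/42.1000 = 0.22536 m/s/m

0.225 m/s/m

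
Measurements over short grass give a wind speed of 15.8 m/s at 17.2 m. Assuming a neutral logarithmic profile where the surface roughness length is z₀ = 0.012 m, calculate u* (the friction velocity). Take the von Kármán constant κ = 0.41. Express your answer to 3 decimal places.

u* ≈ 0.891 m/s

Log law: V(z) = (u*/κ) · ln(z/z₀) ⇒ u* = κ · V / ln(z/z₀)
u* = 0.41 × 15.8 / ln(17.2/0.012) = 0.41 × 15.8 / 7.2678
   = 6.4780 / 7.2678 = 0.8913 m/s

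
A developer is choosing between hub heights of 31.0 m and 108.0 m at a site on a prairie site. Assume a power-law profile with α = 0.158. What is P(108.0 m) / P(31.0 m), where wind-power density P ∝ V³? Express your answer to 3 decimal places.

1.807

Speed ratio: V_B/V_A = (z_B/z_A)^α = (108.0/31.0)^0.158 = (3.4839)^0.158 = 1.21800
Power-density ratio: P_B/P_A = (V_B/V_A)³ = (1.21800)³ = 1.80691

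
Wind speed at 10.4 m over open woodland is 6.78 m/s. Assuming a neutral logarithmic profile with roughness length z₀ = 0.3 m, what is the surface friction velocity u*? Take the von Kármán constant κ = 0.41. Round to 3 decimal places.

Log law: V(z) = (u*/κ) · ln(z/z₀) ⇒ u* = κ · V / ln(z/z₀)
u* = 0.41 × 6.78 / ln(10.4/0.3) = 0.41 × 6.78 / 3.5458
   = 2.7798 / 3.5458 = 0.7840 m/s

u* ≈ 0.784 m/s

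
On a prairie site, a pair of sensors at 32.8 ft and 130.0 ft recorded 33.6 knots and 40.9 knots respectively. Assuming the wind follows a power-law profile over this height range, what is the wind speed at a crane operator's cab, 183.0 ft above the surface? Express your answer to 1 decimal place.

42.9 knots

First find α: α = ln(V₂/V₁)/ln(z₂/z₁) = ln(40.9/33.6)/ln(130.0/32.8) = 0.19660/1.37711 = 0.1428
Extrapolate from 130.0 ft to 183.0 ft: V₃ = 40.9 × (183.0/130.0)^0.1428 = 40.9 × 1.0500 = 42.9462 knots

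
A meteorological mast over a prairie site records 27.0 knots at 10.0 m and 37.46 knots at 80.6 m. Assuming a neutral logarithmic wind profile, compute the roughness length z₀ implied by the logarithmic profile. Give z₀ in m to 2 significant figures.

Log law: V(z) ∝ ln(z/z₀). With r = V₁/V₂ = 27.0/37.46 = 0.72077,
r · ln(z₂/z₀) = ln(z₁/z₀) ⇒ ln z₀ = (ln z₁ − r·ln z₂)/(1 − r)
ln z₀ = (2.30259 − 0.72077×4.38950) / 0.27923 = -3.0843
z₀ = exp(-3.0843) = 0.04576 m

z₀ ≈ 0.046 m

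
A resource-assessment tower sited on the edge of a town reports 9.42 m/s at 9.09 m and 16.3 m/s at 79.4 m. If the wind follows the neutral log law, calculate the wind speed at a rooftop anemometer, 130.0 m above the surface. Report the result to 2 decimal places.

Log law: V ∝ ln(z/z₀). From the pair, with r = V₁/V₂ = 0.57791,
ln z₀ = (ln z₁ − r·ln z₂)/(1 − r) = (2.2072 − 0.57791×4.3745)/0.42209 = -0.7603 → z₀ = 0.4675 m
V₃ = V₁ · ln(z₃/z₀)/ln(z₁/z₀) = 9.42 × 5.6278/2.9675 = 17.8651 m/s

17.87 m/s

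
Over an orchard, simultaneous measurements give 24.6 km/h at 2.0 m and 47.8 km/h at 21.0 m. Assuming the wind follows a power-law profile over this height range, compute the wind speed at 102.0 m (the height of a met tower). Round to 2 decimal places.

74.70 km/h

First find α: α = ln(V₂/V₁)/ln(z₂/z₁) = ln(47.8/24.6)/ln(21.0/2.0) = 0.66428/2.35138 = 0.2825
Extrapolate from 21.0 m to 102.0 m: V₃ = 47.8 × (102.0/21.0)^0.2825 = 47.8 × 1.5628 = 74.7025 km/h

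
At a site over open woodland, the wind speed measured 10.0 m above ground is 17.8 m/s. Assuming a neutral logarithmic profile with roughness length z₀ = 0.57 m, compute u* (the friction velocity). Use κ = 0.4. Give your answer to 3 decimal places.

u* ≈ 2.485 m/s

Log law: V(z) = (u*/κ) · ln(z/z₀) ⇒ u* = κ · V / ln(z/z₀)
u* = 0.4 × 17.8 / ln(10.0/0.57) = 0.4 × 17.8 / 2.8647
   = 7.1200 / 2.8647 = 2.4854 m/s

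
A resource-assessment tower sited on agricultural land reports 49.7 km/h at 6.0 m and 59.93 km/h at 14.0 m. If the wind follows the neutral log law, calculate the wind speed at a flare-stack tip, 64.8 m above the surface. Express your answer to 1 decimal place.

78.4 km/h

Log law: V ∝ ln(z/z₀). From the pair, with r = V₁/V₂ = 0.82930,
ln z₀ = (ln z₁ − r·ln z₂)/(1 − r) = (1.7918 − 0.82930×2.6391)/0.17070 = -2.3246 → z₀ = 0.09782 m
V₃ = V₁ · ln(z₃/z₀)/ln(z₁/z₀) = 49.7 × 6.4959/4.1164 = 78.4299 km/h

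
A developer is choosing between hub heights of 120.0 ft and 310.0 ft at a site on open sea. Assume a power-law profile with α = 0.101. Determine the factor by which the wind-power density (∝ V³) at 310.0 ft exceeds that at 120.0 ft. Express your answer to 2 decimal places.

1.33

Speed ratio: V_B/V_A = (z_B/z_A)^α = (310.0/120.0)^0.101 = (2.5833)^0.101 = 1.10060
Power-density ratio: P_B/P_A = (V_B/V_A)³ = (1.10060)³ = 1.33319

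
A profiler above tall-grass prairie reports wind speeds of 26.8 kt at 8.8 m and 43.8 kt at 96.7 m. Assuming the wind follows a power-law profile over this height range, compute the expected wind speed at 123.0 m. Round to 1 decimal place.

First find α: α = ln(V₂/V₁)/ln(z₂/z₁) = ln(43.8/26.8)/ln(96.7/8.8) = 0.49123/2.39686 = 0.2049
Extrapolate from 96.7 m to 123.0 m: V₃ = 43.8 × (123.0/96.7)^0.2049 = 43.8 × 1.0505 = 46.0137 kt

46.0 kt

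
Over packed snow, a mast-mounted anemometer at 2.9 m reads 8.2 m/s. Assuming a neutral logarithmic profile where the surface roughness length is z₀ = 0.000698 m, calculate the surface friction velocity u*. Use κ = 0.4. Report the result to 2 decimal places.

Log law: V(z) = (u*/κ) · ln(z/z₀) ⇒ u* = κ · V / ln(z/z₀)
u* = 0.4 × 8.2 / ln(2.9/0.000698) = 0.4 × 8.2 / 8.3320
   = 3.2800 / 8.3320 = 0.3937 m/s

u* ≈ 0.39 m/s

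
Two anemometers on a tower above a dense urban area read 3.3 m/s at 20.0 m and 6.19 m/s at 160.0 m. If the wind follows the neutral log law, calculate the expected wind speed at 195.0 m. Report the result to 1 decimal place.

6.5 m/s

Log law: V ∝ ln(z/z₀). From the pair, with r = V₁/V₂ = 0.53312,
ln z₀ = (ln z₁ − r·ln z₂)/(1 − r) = (2.9957 − 0.53312×5.0752)/0.46688 = 0.6213 → z₀ = 1.861 m
V₃ = V₁ · ln(z₃/z₀)/ln(z₁/z₀) = 3.3 × 4.6517/2.3744 = 6.4649 m/s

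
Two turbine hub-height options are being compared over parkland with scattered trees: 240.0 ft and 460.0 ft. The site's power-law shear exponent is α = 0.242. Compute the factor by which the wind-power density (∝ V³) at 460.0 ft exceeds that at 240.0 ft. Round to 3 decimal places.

Speed ratio: V_B/V_A = (z_B/z_A)^α = (460.0/240.0)^0.242 = (1.9167)^0.242 = 1.17051
Power-density ratio: P_B/P_A = (V_B/V_A)³ = (1.17051)³ = 1.60372

1.604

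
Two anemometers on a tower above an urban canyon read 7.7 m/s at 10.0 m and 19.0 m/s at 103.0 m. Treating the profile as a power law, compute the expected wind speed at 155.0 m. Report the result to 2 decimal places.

First find α: α = ln(V₂/V₁)/ln(z₂/z₁) = ln(19.0/7.7)/ln(103.0/10.0) = 0.90322/2.33214 = 0.3873
Extrapolate from 103.0 m to 155.0 m: V₃ = 19.0 × (155.0/103.0)^0.3873 = 19.0 × 1.1715 = 22.2585 m/s

22.26 m/s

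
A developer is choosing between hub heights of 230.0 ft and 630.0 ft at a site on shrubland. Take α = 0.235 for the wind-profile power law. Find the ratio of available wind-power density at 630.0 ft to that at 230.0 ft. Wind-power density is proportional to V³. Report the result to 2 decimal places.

2.03

Speed ratio: V_B/V_A = (z_B/z_A)^α = (630.0/230.0)^0.235 = (2.7391)^0.235 = 1.26718
Power-density ratio: P_B/P_A = (V_B/V_A)³ = (1.26718)³ = 2.03478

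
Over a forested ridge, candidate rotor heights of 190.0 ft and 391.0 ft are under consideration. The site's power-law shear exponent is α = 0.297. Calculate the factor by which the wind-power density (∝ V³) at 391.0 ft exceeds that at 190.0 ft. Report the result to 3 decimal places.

1.902

Speed ratio: V_B/V_A = (z_B/z_A)^α = (391.0/190.0)^0.297 = (2.0579)^0.297 = 1.23904
Power-density ratio: P_B/P_A = (V_B/V_A)³ = (1.23904)³ = 1.90222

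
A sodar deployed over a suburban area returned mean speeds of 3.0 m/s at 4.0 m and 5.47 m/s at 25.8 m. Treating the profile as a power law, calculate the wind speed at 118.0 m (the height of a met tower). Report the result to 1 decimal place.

8.9 m/s

First find α: α = ln(V₂/V₁)/ln(z₂/z₁) = ln(5.47/3.0)/ln(25.8/4.0) = 0.60067/1.86408 = 0.3222
Extrapolate from 25.8 m to 118.0 m: V₃ = 5.47 × (118.0/25.8)^0.3222 = 5.47 × 1.6321 = 8.9278 m/s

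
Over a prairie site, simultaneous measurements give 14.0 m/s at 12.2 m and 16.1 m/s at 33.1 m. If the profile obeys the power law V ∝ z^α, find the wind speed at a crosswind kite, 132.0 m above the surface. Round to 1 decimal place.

19.5 m/s

First find α: α = ln(V₂/V₁)/ln(z₂/z₁) = ln(16.1/14.0)/ln(33.1/12.2) = 0.13976/0.99810 = 0.1400
Extrapolate from 33.1 m to 132.0 m: V₃ = 16.1 × (132.0/33.1)^0.1400 = 16.1 × 1.2137 = 19.5410 m/s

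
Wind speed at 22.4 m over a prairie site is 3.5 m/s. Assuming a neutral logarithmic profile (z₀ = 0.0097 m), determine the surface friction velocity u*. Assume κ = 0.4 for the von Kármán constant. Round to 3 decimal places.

Log law: V(z) = (u*/κ) · ln(z/z₀) ⇒ u* = κ · V / ln(z/z₀)
u* = 0.4 × 3.5 / ln(22.4/0.0097) = 0.4 × 3.5 / 7.7447
   = 1.4000 / 7.7447 = 0.1808 m/s

u* ≈ 0.181 m/s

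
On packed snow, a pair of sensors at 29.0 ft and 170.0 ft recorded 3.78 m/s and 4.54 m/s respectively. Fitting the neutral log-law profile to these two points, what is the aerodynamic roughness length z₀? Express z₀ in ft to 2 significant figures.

z₀ ≈ 0.0044 ft

Log law: V(z) ∝ ln(z/z₀). With r = V₁/V₂ = 3.78/4.54 = 0.83260,
r · ln(z₂/z₀) = ln(z₁/z₀) ⇒ ln z₀ = (ln z₁ − r·ln z₂)/(1 − r)
ln z₀ = (3.36730 − 0.83260×5.13580) / 0.16740 = -5.4287
z₀ = exp(-5.4287) = 0.004389 ft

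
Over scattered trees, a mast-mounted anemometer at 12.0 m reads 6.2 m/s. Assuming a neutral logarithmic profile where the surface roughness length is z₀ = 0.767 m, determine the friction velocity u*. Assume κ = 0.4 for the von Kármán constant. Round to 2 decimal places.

u* ≈ 0.90 m/s

Log law: V(z) = (u*/κ) · ln(z/z₀) ⇒ u* = κ · V / ln(z/z₀)
u* = 0.4 × 6.2 / ln(12.0/0.767) = 0.4 × 6.2 / 2.7502
   = 2.4800 / 2.7502 = 0.9018 m/s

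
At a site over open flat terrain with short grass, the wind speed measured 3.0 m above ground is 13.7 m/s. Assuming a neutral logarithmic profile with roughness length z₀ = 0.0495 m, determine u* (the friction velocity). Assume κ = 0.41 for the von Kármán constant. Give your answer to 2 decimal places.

Log law: V(z) = (u*/κ) · ln(z/z₀) ⇒ u* = κ · V / ln(z/z₀)
u* = 0.41 × 13.7 / ln(3.0/0.0495) = 0.41 × 13.7 / 4.1044
   = 5.6170 / 4.1044 = 1.3685 m/s

u* ≈ 1.37 m/s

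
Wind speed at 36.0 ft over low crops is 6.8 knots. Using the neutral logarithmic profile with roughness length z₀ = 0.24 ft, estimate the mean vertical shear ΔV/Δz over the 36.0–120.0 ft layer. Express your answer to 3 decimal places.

0.019 knots/ft

Log law: V₂ = V₁ · ln(z₂/z₀)/ln(z₁/z₀) = 6.8 × 6.2146/5.0106 = 8.4339 knots
ΔV/Δz = (8.4339 − 6.8)/(120.0 − 36.0) = 1.6339/84.0000 = 0.01945 knots/ft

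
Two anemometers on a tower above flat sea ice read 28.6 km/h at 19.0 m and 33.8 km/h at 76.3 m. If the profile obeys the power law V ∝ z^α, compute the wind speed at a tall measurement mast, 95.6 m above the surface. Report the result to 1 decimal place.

34.7 km/h

First find α: α = ln(V₂/V₁)/ln(z₂/z₁) = ln(33.8/28.6)/ln(76.3/19.0) = 0.16705/1.39023 = 0.1202
Extrapolate from 76.3 m to 95.6 m: V₃ = 33.8 × (95.6/76.3)^0.1202 = 33.8 × 1.0275 = 34.7284 km/h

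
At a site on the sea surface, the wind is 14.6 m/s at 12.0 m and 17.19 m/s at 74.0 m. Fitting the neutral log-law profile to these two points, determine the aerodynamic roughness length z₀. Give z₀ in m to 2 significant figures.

Log law: V(z) ∝ ln(z/z₀). With r = V₁/V₂ = 14.6/17.19 = 0.84933,
r · ln(z₂/z₀) = ln(z₁/z₀) ⇒ ln z₀ = (ln z₁ − r·ln z₂)/(1 − r)
ln z₀ = (2.48491 − 0.84933×4.30407) / 0.15067 = -7.7698
z₀ = exp(-7.7698) = 0.0004223 m

z₀ ≈ 0.00042 m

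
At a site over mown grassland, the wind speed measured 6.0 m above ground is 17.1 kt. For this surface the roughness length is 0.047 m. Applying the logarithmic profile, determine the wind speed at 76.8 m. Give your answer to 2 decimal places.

Log law: V(z) ∝ ln(z/z₀), so V₂/V₁ = ln(z₂/z₀) / ln(z₁/z₀).
ln(76.8/0.047) = 7.3988, ln(6.0/0.047) = 4.8494
V₂ = 17.1 × 7.3988/4.8494 = 17.1 × 1.5257 = 26.0899 kt

26.09 kt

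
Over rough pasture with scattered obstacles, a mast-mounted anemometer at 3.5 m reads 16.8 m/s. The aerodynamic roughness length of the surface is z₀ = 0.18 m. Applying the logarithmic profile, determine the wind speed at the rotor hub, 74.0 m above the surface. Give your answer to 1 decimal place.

Log law: V(z) ∝ ln(z/z₀), so V₂/V₁ = ln(z₂/z₀) / ln(z₁/z₀).
ln(74.0/0.18) = 6.0189, ln(3.5/0.18) = 2.9676
V₂ = 16.8 × 6.0189/2.9676 = 16.8 × 2.0282 = 34.0741 m/s

34.1 m/s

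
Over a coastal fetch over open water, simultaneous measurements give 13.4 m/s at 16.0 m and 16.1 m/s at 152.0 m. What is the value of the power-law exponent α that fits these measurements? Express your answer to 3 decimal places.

α ≈ 0.082

Power law: V₂/V₁ = (z₂/z₁)^α ⇒ α = ln(V₂/V₁) / ln(z₂/z₁)
α = ln(16.1/13.4) / ln(152.0/16.0) = ln(1.2015) / ln(9.5000)
  = 0.18356 / 2.25129 = 0.08154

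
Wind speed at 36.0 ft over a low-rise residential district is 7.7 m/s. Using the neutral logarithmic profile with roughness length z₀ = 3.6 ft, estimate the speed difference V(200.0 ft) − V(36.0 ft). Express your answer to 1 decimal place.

Log law: V₂ = V₁ · ln(z₂/z₀)/ln(z₁/z₀) = 7.7 × 4.0174/2.3026 = 13.4344 m/s
ΔV = 13.4344 − 7.7 = 5.7344 m/s

5.7 m/s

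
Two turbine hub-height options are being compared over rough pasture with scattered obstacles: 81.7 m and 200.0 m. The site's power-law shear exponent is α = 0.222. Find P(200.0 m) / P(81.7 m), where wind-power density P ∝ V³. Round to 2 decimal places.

1.82

Speed ratio: V_B/V_A = (z_B/z_A)^α = (200.0/81.7)^0.222 = (2.4480)^0.222 = 1.21988
Power-density ratio: P_B/P_A = (V_B/V_A)³ = (1.21988)³ = 1.81529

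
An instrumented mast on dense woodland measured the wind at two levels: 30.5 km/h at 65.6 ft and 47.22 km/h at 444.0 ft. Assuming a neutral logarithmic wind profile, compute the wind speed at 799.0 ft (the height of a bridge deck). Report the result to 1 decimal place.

52.4 km/h

Log law: V ∝ ln(z/z₀). From the pair, with r = V₁/V₂ = 0.64591,
ln z₀ = (ln z₁ − r·ln z₂)/(1 − r) = (4.1836 − 0.64591×6.0958)/0.35409 = 0.6953 → z₀ = 2.004 ft
V₃ = V₁ · ln(z₃/z₀)/ln(z₁/z₀) = 30.5 × 5.9880/3.4883 = 52.3572 km/h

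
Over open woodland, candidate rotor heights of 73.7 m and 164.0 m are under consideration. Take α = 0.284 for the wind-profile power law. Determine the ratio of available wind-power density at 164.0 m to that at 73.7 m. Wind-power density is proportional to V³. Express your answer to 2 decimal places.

1.98

Speed ratio: V_B/V_A = (z_B/z_A)^α = (164.0/73.7)^0.284 = (2.2252)^0.284 = 1.25503
Power-density ratio: P_B/P_A = (V_B/V_A)³ = (1.25503)³ = 1.97681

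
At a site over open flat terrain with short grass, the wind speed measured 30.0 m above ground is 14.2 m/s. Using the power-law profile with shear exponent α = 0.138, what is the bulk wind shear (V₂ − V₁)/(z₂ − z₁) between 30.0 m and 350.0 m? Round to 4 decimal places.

0.0179 m/s/m

Power law: V₂ = V₁ · (z₂/z₁)^α = 14.2 × (11.6667)^0.138 = 19.9309 m/s
ΔV/Δz = (19.9309 − 14.2)/(350.0 − 30.0) = 5.7309/320.0000 = 0.01791 m/s/m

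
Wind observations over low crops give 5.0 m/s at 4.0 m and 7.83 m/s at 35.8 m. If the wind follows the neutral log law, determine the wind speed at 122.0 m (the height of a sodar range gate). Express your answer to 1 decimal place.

Log law: V ∝ ln(z/z₀). From the pair, with r = V₁/V₂ = 0.63857,
ln z₀ = (ln z₁ − r·ln z₂)/(1 − r) = (1.3863 − 0.63857×3.5779)/0.36143 = -2.4859 → z₀ = 0.08325 m
V₃ = V₁ · ln(z₃/z₀)/ln(z₁/z₀) = 5.0 × 7.2899/3.8722 = 9.4132 m/s

9.4 m/s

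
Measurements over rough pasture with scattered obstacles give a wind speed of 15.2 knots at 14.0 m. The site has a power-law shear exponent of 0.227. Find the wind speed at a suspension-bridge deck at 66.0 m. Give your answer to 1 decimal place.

21.6 knots

Power-law profile: V₂ = V₁ · (z₂/z₁)^α
V₂ = 15.2 × (66.0/14.0)^0.227 = 15.2 × (4.7143)^0.227
    = 15.2 × 1.4219 = 21.6127 knots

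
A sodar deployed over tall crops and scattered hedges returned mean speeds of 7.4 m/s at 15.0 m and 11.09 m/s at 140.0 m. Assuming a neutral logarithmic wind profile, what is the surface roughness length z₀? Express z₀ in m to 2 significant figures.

Log law: V(z) ∝ ln(z/z₀). With r = V₁/V₂ = 7.4/11.09 = 0.66727,
r · ln(z₂/z₀) = ln(z₁/z₀) ⇒ ln z₀ = (ln z₁ − r·ln z₂)/(1 − r)
ln z₀ = (2.70805 − 0.66727×4.94164) / 0.33273 = -1.7712
z₀ = exp(-1.7712) = 0.1701 m

z₀ ≈ 0.17 m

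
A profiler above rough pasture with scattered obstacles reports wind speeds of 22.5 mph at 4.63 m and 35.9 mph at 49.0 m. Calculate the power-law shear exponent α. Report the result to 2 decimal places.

Power law: V₂/V₁ = (z₂/z₁)^α ⇒ α = ln(V₂/V₁) / ln(z₂/z₁)
α = ln(35.9/22.5) / ln(49.0/4.63) = ln(1.5956) / ln(10.5832)
  = 0.46722 / 2.35926 = 0.19804

α ≈ 0.20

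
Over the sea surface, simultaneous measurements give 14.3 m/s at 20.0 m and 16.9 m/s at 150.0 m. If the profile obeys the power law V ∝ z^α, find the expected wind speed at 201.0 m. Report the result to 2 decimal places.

First find α: α = ln(V₂/V₁)/ln(z₂/z₁) = ln(16.9/14.3)/ln(150.0/20.0) = 0.16705/2.01490 = 0.0829
Extrapolate from 150.0 m to 201.0 m: V₃ = 16.9 × (201.0/150.0)^0.0829 = 16.9 × 1.0246 = 17.3151 m/s

17.32 m/s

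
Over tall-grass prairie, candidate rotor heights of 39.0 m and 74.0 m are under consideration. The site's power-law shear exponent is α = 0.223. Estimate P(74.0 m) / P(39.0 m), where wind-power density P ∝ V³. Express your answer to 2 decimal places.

1.53

Speed ratio: V_B/V_A = (z_B/z_A)^α = (74.0/39.0)^0.223 = (1.8974)^0.223 = 1.15354
Power-density ratio: P_B/P_A = (V_B/V_A)³ = (1.15354)³ = 1.53495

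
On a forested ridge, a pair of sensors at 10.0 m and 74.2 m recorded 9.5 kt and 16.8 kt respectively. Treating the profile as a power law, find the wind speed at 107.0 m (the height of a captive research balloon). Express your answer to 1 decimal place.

18.6 kt

First find α: α = ln(V₂/V₁)/ln(z₂/z₁) = ln(16.8/9.5)/ln(74.2/10.0) = 0.57009/2.00418 = 0.2844
Extrapolate from 74.2 m to 107.0 m: V₃ = 16.8 × (107.0/74.2)^0.2844 = 16.8 × 1.1097 = 18.6437 kt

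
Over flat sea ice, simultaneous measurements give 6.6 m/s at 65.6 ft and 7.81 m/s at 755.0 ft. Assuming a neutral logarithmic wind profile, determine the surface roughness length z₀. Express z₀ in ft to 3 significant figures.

z₀ ≈ 0.000107 ft

Log law: V(z) ∝ ln(z/z₀). With r = V₁/V₂ = 6.6/7.81 = 0.84507,
r · ln(z₂/z₀) = ln(z₁/z₀) ⇒ ln z₀ = (ln z₁ − r·ln z₂)/(1 − r)
ln z₀ = (4.18358 − 0.84507×6.62672) / 0.15493 = -9.1427
z₀ = exp(-9.1427) = 0.0001070 ft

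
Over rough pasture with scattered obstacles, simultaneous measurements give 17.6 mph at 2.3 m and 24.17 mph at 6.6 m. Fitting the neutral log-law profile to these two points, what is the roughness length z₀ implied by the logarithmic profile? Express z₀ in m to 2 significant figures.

z₀ ≈ 0.14 m

Log law: V(z) ∝ ln(z/z₀). With r = V₁/V₂ = 17.6/24.17 = 0.72818,
r · ln(z₂/z₀) = ln(z₁/z₀) ⇒ ln z₀ = (ln z₁ − r·ln z₂)/(1 − r)
ln z₀ = (0.83291 − 0.72818×1.88707) / 0.27182 = -1.9910
z₀ = exp(-1.9910) = 0.1366 m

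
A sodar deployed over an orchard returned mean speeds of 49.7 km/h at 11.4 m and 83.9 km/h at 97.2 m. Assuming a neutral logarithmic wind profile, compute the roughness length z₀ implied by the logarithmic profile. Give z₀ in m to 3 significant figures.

z₀ ≈ 0.506 m

Log law: V(z) ∝ ln(z/z₀). With r = V₁/V₂ = 49.7/83.9 = 0.59237,
r · ln(z₂/z₀) = ln(z₁/z₀) ⇒ ln z₀ = (ln z₁ − r·ln z₂)/(1 − r)
ln z₀ = (2.43361 − 0.59237×4.57677) / 0.40763 = -0.6809
z₀ = exp(-0.6809) = 0.5062 m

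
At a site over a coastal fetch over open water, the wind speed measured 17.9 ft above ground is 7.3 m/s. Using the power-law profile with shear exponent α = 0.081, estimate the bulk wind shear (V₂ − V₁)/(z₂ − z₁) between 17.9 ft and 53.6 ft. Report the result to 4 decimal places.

0.0190 m/s/ft

Power law: V₂ = V₁ · (z₂/z₁)^α = 7.3 × (2.9944)^0.081 = 7.9782 m/s
ΔV/Δz = (7.9782 − 7.3)/(53.6 − 17.9) = 0.6782/35.7000 = 0.01900 m/s/ft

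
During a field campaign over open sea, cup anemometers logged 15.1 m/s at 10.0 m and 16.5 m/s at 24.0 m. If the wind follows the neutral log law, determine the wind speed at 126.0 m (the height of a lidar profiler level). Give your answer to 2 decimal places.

19.15 m/s

Log law: V ∝ ln(z/z₀). From the pair, with r = V₁/V₂ = 0.91515,
ln z₀ = (ln z₁ − r·ln z₂)/(1 − r) = (2.3026 − 0.91515×3.1781)/0.08485 = -7.1400 → z₀ = 0.0007928 m
V₃ = V₁ · ln(z₃/z₀)/ln(z₁/z₀) = 15.1 × 11.9763/9.4426 = 19.1517 m/s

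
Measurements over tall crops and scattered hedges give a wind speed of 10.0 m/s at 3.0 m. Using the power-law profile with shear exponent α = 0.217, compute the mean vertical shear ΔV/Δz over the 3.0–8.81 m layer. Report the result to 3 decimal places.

0.453 m/s/m

Power law: V₂ = V₁ · (z₂/z₁)^α = 10.0 × (2.9367)^0.217 = 12.6335 m/s
ΔV/Δz = (12.6335 − 10.0)/(8.81 − 3.0) = 2.6335/5.8100 = 0.45327 m/s/m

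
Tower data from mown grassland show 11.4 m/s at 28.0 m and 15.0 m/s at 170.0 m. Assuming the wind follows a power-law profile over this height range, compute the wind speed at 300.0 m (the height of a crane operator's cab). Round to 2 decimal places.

16.35 m/s

First find α: α = ln(V₂/V₁)/ln(z₂/z₁) = ln(15.0/11.4)/ln(170.0/28.0) = 0.27444/1.80359 = 0.1522
Extrapolate from 170.0 m to 300.0 m: V₃ = 15.0 × (300.0/170.0)^0.1522 = 15.0 × 1.0903 = 16.3540 m/s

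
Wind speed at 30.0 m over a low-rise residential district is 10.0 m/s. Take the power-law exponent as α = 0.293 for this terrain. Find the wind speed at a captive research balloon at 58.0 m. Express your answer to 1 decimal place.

12.1 m/s

Power-law profile: V₂ = V₁ · (z₂/z₁)^α
V₂ = 10.0 × (58.0/30.0)^0.293 = 10.0 × (1.9333)^0.293
    = 10.0 × 1.2131 = 12.1308 m/s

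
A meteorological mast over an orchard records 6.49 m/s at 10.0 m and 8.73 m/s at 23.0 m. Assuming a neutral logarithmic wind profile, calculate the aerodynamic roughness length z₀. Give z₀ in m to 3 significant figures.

z₀ ≈ 0.895 m

Log law: V(z) ∝ ln(z/z₀). With r = V₁/V₂ = 6.49/8.73 = 0.74341,
r · ln(z₂/z₀) = ln(z₁/z₀) ⇒ ln z₀ = (ln z₁ − r·ln z₂)/(1 − r)
ln z₀ = (2.30259 − 0.74341×3.13549) / 0.25659 = -0.1106
z₀ = exp(-0.1106) = 0.8953 m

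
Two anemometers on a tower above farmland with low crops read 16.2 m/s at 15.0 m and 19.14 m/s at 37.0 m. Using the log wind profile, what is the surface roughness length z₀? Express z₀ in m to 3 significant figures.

z₀ ≈ 0.104 m

Log law: V(z) ∝ ln(z/z₀). With r = V₁/V₂ = 16.2/19.14 = 0.84639,
r · ln(z₂/z₀) = ln(z₁/z₀) ⇒ ln z₀ = (ln z₁ − r·ln z₂)/(1 − r)
ln z₀ = (2.70805 − 0.84639×3.61092) / 0.15361 = -2.2669
z₀ = exp(-2.2669) = 0.1036 m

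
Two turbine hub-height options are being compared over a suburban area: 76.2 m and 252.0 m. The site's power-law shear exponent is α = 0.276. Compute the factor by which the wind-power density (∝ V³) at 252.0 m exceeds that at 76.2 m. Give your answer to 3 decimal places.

Speed ratio: V_B/V_A = (z_B/z_A)^α = (252.0/76.2)^0.276 = (3.3071)^0.276 = 1.39113
Power-density ratio: P_B/P_A = (V_B/V_A)³ = (1.39113)³ = 2.69216

2.692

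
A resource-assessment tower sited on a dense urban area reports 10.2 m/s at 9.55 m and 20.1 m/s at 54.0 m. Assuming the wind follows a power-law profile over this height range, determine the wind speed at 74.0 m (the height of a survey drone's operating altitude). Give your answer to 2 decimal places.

First find α: α = ln(V₂/V₁)/ln(z₂/z₁) = ln(20.1/10.2)/ln(54.0/9.55) = 0.67833/1.73244 = 0.3915
Extrapolate from 54.0 m to 74.0 m: V₃ = 20.1 × (74.0/54.0)^0.3915 = 20.1 × 1.1313 = 22.7392 m/s

22.74 m/s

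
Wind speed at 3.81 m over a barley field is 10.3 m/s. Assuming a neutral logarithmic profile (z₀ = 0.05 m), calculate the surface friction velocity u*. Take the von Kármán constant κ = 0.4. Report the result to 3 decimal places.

u* ≈ 0.951 m/s

Log law: V(z) = (u*/κ) · ln(z/z₀) ⇒ u* = κ · V / ln(z/z₀)
u* = 0.4 × 10.3 / ln(3.81/0.05) = 0.4 × 10.3 / 4.3334
   = 4.1200 / 4.3334 = 0.9508 m/s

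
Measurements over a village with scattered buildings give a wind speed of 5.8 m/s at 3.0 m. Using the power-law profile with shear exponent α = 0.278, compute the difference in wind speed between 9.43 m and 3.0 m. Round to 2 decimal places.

2.17 m/s

Power law: V₂ = V₁ · (z₂/z₁)^α = 5.8 × (3.1433)^0.278 = 7.9745 m/s
ΔV = 7.9745 − 5.8 = 2.1745 m/s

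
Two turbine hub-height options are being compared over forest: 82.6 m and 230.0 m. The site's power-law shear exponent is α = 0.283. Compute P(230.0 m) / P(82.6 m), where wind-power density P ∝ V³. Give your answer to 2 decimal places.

2.39

Speed ratio: V_B/V_A = (z_B/z_A)^α = (230.0/82.6)^0.283 = (2.7845)^0.283 = 1.33618
Power-density ratio: P_B/P_A = (V_B/V_A)³ = (1.33618)³ = 2.38556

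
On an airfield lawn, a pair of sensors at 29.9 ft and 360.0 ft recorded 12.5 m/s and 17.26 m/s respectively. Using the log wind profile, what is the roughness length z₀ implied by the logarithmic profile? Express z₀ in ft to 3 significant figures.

Log law: V(z) ∝ ln(z/z₀). With r = V₁/V₂ = 12.5/17.26 = 0.72422,
r · ln(z₂/z₀) = ln(z₁/z₀) ⇒ ln z₀ = (ln z₁ − r·ln z₂)/(1 − r)
ln z₀ = (3.39786 − 0.72422×5.88610) / 0.27578 = -3.1364
z₀ = exp(-3.1364) = 0.04344 ft

z₀ ≈ 0.0434 ft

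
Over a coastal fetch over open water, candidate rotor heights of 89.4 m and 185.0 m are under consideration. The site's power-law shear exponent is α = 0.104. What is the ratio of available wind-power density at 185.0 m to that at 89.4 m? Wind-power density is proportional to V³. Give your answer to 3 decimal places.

1.255

Speed ratio: V_B/V_A = (z_B/z_A)^α = (185.0/89.4)^0.104 = (2.0694)^0.104 = 1.07857
Power-density ratio: P_B/P_A = (V_B/V_A)³ = (1.07857)³ = 1.25470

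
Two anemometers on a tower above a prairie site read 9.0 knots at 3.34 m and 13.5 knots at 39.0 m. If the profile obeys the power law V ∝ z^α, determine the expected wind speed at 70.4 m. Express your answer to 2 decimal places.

First find α: α = ln(V₂/V₁)/ln(z₂/z₁) = ln(13.5/9.0)/ln(39.0/3.34) = 0.40547/2.45759 = 0.1650
Extrapolate from 39.0 m to 70.4 m: V₃ = 13.5 × (70.4/39.0)^0.1650 = 13.5 × 1.1024 = 14.8817 knots

14.88 knots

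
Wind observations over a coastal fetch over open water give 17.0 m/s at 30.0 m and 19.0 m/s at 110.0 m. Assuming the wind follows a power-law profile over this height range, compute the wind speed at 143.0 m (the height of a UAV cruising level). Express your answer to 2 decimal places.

First find α: α = ln(V₂/V₁)/ln(z₂/z₁) = ln(19.0/17.0)/ln(110.0/30.0) = 0.11123/1.29928 = 0.0856
Extrapolate from 110.0 m to 143.0 m: V₃ = 19.0 × (143.0/110.0)^0.0856 = 19.0 × 1.0227 = 19.4316 m/s

19.43 m/s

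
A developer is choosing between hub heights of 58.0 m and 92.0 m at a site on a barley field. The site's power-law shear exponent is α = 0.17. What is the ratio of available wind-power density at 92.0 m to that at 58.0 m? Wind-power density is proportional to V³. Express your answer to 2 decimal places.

Speed ratio: V_B/V_A = (z_B/z_A)^α = (92.0/58.0)^0.17 = (1.5862)^0.17 = 1.08159
Power-density ratio: P_B/P_A = (V_B/V_A)³ = (1.08159)³ = 1.26527

1.27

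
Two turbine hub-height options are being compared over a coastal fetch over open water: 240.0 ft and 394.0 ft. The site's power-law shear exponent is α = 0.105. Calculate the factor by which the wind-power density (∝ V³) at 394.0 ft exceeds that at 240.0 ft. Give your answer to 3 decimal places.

1.169

Speed ratio: V_B/V_A = (z_B/z_A)^α = (394.0/240.0)^0.105 = (1.6417)^0.105 = 1.05343
Power-density ratio: P_B/P_A = (V_B/V_A)³ = (1.05343)³ = 1.16900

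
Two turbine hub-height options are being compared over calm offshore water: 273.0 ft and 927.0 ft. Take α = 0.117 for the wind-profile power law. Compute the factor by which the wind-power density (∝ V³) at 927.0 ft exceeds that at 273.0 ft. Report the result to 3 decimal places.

Speed ratio: V_B/V_A = (z_B/z_A)^α = (927.0/273.0)^0.117 = (3.3956)^0.117 = 1.15376
Power-density ratio: P_B/P_A = (V_B/V_A)³ = (1.15376)³ = 1.53586

1.536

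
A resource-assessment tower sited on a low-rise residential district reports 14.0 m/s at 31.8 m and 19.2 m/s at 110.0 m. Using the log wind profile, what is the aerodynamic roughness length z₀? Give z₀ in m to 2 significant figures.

Log law: V(z) ∝ ln(z/z₀). With r = V₁/V₂ = 14.0/19.2 = 0.72917,
r · ln(z₂/z₀) = ln(z₁/z₀) ⇒ ln z₀ = (ln z₁ − r·ln z₂)/(1 − r)
ln z₀ = (3.45947 − 0.72917×4.70048) / 0.27083 = 0.1183
z₀ = exp(0.1183) = 1.126 m

z₀ ≈ 1.1 m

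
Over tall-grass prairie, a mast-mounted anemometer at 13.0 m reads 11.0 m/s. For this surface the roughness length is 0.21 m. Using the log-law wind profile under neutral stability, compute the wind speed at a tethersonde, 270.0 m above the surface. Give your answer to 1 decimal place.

Log law: V(z) ∝ ln(z/z₀), so V₂/V₁ = ln(z₂/z₀) / ln(z₁/z₀).
ln(270.0/0.21) = 7.1591, ln(13.0/0.21) = 4.1256
V₂ = 11.0 × 7.1591/4.1256 = 11.0 × 1.7353 = 19.0881 m/s

19.1 m/s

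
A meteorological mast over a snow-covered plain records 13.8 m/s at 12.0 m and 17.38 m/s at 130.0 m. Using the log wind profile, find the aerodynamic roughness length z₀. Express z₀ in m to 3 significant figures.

Log law: V(z) ∝ ln(z/z₀). With r = V₁/V₂ = 13.8/17.38 = 0.79402,
r · ln(z₂/z₀) = ln(z₁/z₀) ⇒ ln z₀ = (ln z₁ − r·ln z₂)/(1 − r)
ln z₀ = (2.48491 − 0.79402×4.86753) / 0.20598 = -6.6995
z₀ = exp(-6.6995) = 0.001231 m

z₀ ≈ 0.00123 m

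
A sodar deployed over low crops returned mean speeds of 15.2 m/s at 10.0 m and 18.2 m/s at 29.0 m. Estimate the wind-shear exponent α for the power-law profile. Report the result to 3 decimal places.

Power law: V₂/V₁ = (z₂/z₁)^α ⇒ α = ln(V₂/V₁) / ln(z₂/z₁)
α = ln(18.2/15.2) / ln(29.0/10.0) = ln(1.1974) / ln(2.9000)
  = 0.18013 / 1.06471 = 0.16918

α ≈ 0.169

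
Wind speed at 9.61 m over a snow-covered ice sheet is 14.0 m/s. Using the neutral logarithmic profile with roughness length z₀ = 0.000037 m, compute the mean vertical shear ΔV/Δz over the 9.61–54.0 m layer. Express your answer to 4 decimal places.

0.0437 m/s/m

Log law: V₂ = V₁ · ln(z₂/z₀)/ln(z₁/z₀) = 14.0 × 14.1936/12.4674 = 15.9384 m/s
ΔV/Δz = (15.9384 − 14.0)/(54.0 − 9.61) = 1.9384/44.3900 = 0.04367 m/s/m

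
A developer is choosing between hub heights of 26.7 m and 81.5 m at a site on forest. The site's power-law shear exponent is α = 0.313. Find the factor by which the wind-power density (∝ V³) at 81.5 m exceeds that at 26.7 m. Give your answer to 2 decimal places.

2.85

Speed ratio: V_B/V_A = (z_B/z_A)^α = (81.5/26.7)^0.313 = (3.0524)^0.313 = 1.41806
Power-density ratio: P_B/P_A = (V_B/V_A)³ = (1.41806)³ = 2.85156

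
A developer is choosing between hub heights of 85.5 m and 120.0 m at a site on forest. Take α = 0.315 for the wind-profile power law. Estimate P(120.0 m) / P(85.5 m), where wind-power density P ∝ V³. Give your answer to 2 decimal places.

Speed ratio: V_B/V_A = (z_B/z_A)^α = (120.0/85.5)^0.315 = (1.4035)^0.315 = 1.11269
Power-density ratio: P_B/P_A = (V_B/V_A)³ = (1.11269)³ = 1.37758

1.38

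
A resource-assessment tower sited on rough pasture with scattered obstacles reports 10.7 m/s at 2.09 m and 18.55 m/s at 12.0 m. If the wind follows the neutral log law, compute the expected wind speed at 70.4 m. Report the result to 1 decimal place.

Log law: V ∝ ln(z/z₀). From the pair, with r = V₁/V₂ = 0.57682,
ln z₀ = (ln z₁ − r·ln z₂)/(1 − r) = (0.7372 − 0.57682×2.4849)/0.42318 = -1.6451 → z₀ = 0.1930 m
V₃ = V₁ · ln(z₃/z₀)/ln(z₁/z₀) = 10.7 × 5.8993/2.3823 = 26.4968 m/s

26.5 m/s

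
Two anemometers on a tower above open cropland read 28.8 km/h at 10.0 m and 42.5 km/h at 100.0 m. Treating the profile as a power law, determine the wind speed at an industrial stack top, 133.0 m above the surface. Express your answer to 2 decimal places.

First find α: α = ln(V₂/V₁)/ln(z₂/z₁) = ln(42.5/28.8)/ln(100.0/10.0) = 0.38913/2.30259 = 0.1690
Extrapolate from 100.0 m to 133.0 m: V₃ = 42.5 × (133.0/100.0)^0.1690 = 42.5 × 1.0494 = 44.5984 km/h

44.60 km/h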